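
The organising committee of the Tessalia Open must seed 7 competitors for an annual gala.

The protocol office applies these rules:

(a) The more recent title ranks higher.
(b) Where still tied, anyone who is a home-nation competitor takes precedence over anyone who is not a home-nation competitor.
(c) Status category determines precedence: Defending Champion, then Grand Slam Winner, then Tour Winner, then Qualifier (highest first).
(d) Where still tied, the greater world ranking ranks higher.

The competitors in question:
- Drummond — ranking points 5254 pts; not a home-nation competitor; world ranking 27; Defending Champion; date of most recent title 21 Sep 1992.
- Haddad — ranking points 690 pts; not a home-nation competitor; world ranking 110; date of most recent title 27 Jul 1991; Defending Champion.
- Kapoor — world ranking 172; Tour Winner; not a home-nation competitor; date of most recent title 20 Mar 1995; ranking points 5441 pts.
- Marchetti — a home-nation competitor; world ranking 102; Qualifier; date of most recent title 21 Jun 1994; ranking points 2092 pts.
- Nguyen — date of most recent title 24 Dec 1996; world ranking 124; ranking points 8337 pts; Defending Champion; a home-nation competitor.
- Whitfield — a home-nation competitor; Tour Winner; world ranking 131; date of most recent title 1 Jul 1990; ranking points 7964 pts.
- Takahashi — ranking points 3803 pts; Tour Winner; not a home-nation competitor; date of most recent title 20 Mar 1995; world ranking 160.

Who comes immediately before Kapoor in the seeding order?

Nguyen

By date of most recent title (later first): Nguyen (24 Dec 1996); then Kapoor and Takahashi (both 20 Mar 1995); then Marchetti (21 Jun 1994); then Drummond (21 Sep 1992); then Haddad (27 Jul 1991); then Whitfield (1 Jul 1990).
Kapoor and Takahashi are each not a home-nation competitor, so the next rule applies.
Kapoor and Takahashi are each Tour Winner, so the next rule applies.
Among Kapoor and Takahashi, by world ranking (higher first): Kapoor (172) before Takahashi (160).
Order: Nguyen, Kapoor, Takahashi, Marchetti, Drummond, Haddad, Whitfield.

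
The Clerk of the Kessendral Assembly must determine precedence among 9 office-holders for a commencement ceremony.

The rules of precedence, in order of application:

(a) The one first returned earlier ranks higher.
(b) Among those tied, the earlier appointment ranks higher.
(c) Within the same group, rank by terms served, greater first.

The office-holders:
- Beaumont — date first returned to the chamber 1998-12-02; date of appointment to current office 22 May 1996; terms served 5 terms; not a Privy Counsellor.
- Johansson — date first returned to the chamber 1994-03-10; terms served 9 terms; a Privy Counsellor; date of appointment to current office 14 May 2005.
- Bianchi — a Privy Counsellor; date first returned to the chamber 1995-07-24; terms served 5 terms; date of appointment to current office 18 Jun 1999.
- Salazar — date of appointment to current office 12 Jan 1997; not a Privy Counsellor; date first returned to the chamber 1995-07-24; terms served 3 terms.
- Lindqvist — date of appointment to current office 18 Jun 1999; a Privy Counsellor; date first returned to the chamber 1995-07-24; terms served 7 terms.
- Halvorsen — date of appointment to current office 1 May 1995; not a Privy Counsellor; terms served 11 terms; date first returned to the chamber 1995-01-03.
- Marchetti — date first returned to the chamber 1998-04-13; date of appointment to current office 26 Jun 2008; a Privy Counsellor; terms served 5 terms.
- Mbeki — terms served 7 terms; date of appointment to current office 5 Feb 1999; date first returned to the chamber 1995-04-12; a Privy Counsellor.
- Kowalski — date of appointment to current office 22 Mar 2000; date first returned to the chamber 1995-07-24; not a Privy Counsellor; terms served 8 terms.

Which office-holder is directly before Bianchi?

By date first returned to the chamber (earlier first): Johansson (1994-03-10); then Halvorsen (1995-01-03); then Mbeki (1995-04-12); then Salazar, Lindqvist, Bianchi and Kowalski (each 1995-07-24); then Marchetti (1998-04-13); then Beaumont (1998-12-02).
Among Salazar, Lindqvist, Bianchi and Kowalski, by date of appointment to current office (earlier first): Salazar (12 Jan 1997) before Lindqvist and Bianchi (18 Jun 1999) before Kowalski (22 Mar 2000).
Among Lindqvist and Bianchi, by terms served (higher first): Lindqvist (7 terms) before Bianchi (5 terms).
Order: Johansson, Halvorsen, Mbeki, Salazar, Lindqvist, Bianchi, Kowalski, Marchetti, Beaumont.

Lindqvist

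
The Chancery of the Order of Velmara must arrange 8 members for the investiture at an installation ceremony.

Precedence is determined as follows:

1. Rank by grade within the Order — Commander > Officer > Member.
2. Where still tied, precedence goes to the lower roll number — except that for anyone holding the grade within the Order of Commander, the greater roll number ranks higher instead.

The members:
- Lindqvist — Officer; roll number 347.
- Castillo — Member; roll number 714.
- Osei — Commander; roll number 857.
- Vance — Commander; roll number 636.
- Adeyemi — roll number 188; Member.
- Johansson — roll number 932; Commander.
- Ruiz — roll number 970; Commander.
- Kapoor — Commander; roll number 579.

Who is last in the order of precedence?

Castillo

By grade within the Order: Ruiz, Johansson, Osei, Vance and Kapoor (Commander); then Lindqvist (Officer); then Adeyemi and Castillo (Member).
Among Ruiz, Johansson, Osei, Vance and Kapoor, by roll number (higher first) (reversed rule for this group): Ruiz (970) before Johansson (932) before Osei (857) before Vance (636) before Kapoor (579).
Among Adeyemi and Castillo, by roll number (lower first): Adeyemi (188) before Castillo (714).
Order: Ruiz, Johansson, Osei, Vance, Kapoor, Lindqvist, Adeyemi, Castillo.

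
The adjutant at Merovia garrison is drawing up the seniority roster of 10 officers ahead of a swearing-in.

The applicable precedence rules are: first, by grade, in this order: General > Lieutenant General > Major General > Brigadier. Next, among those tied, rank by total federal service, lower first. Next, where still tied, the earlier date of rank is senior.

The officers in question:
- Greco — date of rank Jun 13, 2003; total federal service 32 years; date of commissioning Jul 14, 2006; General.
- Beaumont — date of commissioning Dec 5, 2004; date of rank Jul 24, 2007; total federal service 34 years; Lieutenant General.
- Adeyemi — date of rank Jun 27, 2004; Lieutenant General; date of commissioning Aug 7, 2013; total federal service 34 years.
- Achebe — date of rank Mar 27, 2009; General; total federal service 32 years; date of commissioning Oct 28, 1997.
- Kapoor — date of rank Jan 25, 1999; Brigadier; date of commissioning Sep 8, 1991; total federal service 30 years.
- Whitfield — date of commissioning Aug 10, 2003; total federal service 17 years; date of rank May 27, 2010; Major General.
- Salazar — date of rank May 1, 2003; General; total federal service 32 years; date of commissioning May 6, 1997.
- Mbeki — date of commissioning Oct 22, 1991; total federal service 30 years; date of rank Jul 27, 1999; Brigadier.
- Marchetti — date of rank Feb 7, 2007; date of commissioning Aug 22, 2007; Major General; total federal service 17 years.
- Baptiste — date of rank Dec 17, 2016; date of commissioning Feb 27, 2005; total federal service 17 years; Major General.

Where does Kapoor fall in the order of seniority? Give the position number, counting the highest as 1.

By grade: Salazar, Greco and Achebe (General); then Adeyemi and Beaumont (Lieutenant General); then Marchetti, Whitfield and Baptiste (Major General); then Kapoor and Mbeki (Brigadier).
Salazar, Greco and Achebe all have total federal service 32 years, so the next rule applies.
Among Salazar, Greco and Achebe, by date of rank (earlier first): Salazar (May 1, 2003) before Greco (Jun 13, 2003) before Achebe (Mar 27, 2009).
Adeyemi and Beaumont both have total federal service 34 years, so the next rule applies.
Among Adeyemi and Beaumont, by date of rank (earlier first): Adeyemi (Jun 27, 2004) before Beaumont (Jul 24, 2007).
Marchetti, Whitfield and Baptiste all have total federal service 17 years, so the next rule applies.
Among Marchetti, Whitfield and Baptiste, by date of rank (earlier first): Marchetti (Feb 7, 2007) before Whitfield (May 27, 2010) before Baptiste (Dec 17, 2016).
Kapoor and Mbeki both have total federal service 30 years, so the next rule applies.
Among Kapoor and Mbeki, by date of rank (earlier first): Kapoor (Jan 25, 1999) before Mbeki (Jul 27, 1999).
Order: Salazar, Greco, Achebe, Adeyemi, Beaumont, Marchetti, Whitfield, Baptiste, Kapoor, Mbeki. So position 9.

9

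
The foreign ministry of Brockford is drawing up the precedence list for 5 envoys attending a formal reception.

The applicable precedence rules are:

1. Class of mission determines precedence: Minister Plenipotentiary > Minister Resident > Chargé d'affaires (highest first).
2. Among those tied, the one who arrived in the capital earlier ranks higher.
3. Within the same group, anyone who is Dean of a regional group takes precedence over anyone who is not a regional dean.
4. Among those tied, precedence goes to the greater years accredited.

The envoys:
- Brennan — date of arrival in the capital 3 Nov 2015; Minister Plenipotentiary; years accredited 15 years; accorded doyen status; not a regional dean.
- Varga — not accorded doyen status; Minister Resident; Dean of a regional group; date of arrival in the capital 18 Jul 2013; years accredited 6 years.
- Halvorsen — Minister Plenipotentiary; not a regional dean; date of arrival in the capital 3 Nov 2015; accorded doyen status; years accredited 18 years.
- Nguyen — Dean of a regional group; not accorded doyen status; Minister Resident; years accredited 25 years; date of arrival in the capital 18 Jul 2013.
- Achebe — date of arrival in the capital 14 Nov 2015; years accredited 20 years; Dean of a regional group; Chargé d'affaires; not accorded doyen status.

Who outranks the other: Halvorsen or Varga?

By class of mission: Halvorsen and Brennan (Minister Plenipotentiary); then Nguyen and Varga (Minister Resident); then Achebe (Chargé d'affaires).
Halvorsen and Brennan both have date of arrival in the capital 3 Nov 2015, so the next rule applies.
Halvorsen and Brennan are each not a regional dean, so the next rule applies.
Among Halvorsen and Brennan, by years accredited (higher first): Halvorsen (18 years) before Brennan (15 years).
Nguyen and Varga both have date of arrival in the capital 18 Jul 2013, so the next rule applies.
Nguyen and Varga are each Dean of a regional group, so the next rule applies.
Among Nguyen and Varga, by years accredited (higher first): Nguyen (25 years) before Varga (6 years).
So Halvorsen takes precedence.

Halvorsen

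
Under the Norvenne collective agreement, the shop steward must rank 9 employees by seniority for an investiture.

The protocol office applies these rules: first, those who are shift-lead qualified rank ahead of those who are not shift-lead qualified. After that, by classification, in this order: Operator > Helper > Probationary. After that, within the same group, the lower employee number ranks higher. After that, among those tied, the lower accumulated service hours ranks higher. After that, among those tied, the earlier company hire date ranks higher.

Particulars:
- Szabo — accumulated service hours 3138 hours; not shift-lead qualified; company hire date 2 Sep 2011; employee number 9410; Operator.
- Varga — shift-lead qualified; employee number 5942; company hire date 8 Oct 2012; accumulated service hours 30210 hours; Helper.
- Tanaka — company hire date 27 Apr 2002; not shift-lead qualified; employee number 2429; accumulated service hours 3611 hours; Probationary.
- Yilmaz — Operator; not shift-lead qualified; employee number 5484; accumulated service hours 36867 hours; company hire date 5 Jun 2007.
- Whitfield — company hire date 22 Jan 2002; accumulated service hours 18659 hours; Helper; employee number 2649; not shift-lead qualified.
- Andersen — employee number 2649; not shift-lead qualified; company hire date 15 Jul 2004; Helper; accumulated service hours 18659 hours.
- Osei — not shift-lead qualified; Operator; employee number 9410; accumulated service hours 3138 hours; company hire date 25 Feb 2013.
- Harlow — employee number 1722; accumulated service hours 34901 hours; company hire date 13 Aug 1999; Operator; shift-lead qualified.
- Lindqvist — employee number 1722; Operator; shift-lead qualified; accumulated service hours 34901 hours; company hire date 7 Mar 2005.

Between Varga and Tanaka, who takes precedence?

By the first rule: Harlow, Lindqvist and Varga (each shift-lead qualified); then Yilmaz, Szabo, Osei, Whitfield, Andersen and Tanaka (each not shift-lead qualified).
Among Harlow, Lindqvist and Varga, by classification: Harlow and Lindqvist (Operator) before Varga (Helper).
Harlow and Lindqvist both have employee number 1722, so the next rule applies.
Harlow and Lindqvist both have accumulated service hours 34901 hours, so the next rule applies.
Among Harlow and Lindqvist, by company hire date (earlier first): Harlow (13 Aug 1999) before Lindqvist (7 Mar 2005).
Among Yilmaz, Szabo, Osei, Whitfield, Andersen and Tanaka, by classification: Yilmaz, Szabo and Osei (Operator) before Whitfield and Andersen (Helper) before Tanaka (Probationary).
Among Yilmaz, Szabo and Osei, by employee number (lower first): Yilmaz (5484) before Szabo and Osei (9410).
Szabo and Osei both have accumulated service hours 3138 hours, so the next rule applies.
Among Szabo and Osei, by company hire date (earlier first): Szabo (2 Sep 2011) before Osei (25 Feb 2013).
Whitfield and Andersen both have employee number 2649, so the next rule applies.
Whitfield and Andersen both have accumulated service hours 18659 hours, so the next rule applies.
Among Whitfield and Andersen, by company hire date (earlier first): Whitfield (22 Jan 2002) before Andersen (15 Jul 2004).
So Varga takes precedence.

Varga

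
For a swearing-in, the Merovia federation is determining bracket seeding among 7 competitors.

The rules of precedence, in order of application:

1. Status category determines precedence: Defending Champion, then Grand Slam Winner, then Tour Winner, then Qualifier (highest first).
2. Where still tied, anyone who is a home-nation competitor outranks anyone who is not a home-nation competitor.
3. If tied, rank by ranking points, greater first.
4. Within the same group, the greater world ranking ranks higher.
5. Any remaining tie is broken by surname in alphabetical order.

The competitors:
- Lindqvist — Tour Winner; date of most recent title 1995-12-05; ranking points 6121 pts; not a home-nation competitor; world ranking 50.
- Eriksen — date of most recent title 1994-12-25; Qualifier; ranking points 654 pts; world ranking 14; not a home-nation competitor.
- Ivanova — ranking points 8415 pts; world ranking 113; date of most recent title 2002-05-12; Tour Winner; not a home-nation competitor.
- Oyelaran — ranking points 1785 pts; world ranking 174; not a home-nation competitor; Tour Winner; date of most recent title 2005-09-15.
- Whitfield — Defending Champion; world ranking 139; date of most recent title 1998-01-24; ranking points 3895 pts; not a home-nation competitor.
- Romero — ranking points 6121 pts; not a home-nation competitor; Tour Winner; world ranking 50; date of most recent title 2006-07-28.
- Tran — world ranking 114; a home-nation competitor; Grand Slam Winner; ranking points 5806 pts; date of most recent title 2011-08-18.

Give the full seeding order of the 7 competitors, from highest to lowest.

By status category: Whitfield (Defending Champion); then Tran (Grand Slam Winner); then Ivanova, Lindqvist, Romero and Oyelaran (Tour Winner); then Eriksen (Qualifier).
Ivanova, Lindqvist, Romero and Oyelaran are each not a home-nation competitor, so the next rule applies.
Among Ivanova, Lindqvist, Romero and Oyelaran, by ranking points (higher first): Ivanova (8415 pts) before Lindqvist and Romero (6121 pts) before Oyelaran (1785 pts).
Lindqvist and Romero both have world ranking 50, so the next rule applies.
Among Lindqvist and Romero, alphabetically by surname: Lindqvist before Romero.
Full order: Whitfield, Tran, Ivanova, Lindqvist, Romero, Oyelaran, Eriksen.

Whitfield, Tran, Ivanova, Lindqvist, Romero, Oyelaran, Eriksen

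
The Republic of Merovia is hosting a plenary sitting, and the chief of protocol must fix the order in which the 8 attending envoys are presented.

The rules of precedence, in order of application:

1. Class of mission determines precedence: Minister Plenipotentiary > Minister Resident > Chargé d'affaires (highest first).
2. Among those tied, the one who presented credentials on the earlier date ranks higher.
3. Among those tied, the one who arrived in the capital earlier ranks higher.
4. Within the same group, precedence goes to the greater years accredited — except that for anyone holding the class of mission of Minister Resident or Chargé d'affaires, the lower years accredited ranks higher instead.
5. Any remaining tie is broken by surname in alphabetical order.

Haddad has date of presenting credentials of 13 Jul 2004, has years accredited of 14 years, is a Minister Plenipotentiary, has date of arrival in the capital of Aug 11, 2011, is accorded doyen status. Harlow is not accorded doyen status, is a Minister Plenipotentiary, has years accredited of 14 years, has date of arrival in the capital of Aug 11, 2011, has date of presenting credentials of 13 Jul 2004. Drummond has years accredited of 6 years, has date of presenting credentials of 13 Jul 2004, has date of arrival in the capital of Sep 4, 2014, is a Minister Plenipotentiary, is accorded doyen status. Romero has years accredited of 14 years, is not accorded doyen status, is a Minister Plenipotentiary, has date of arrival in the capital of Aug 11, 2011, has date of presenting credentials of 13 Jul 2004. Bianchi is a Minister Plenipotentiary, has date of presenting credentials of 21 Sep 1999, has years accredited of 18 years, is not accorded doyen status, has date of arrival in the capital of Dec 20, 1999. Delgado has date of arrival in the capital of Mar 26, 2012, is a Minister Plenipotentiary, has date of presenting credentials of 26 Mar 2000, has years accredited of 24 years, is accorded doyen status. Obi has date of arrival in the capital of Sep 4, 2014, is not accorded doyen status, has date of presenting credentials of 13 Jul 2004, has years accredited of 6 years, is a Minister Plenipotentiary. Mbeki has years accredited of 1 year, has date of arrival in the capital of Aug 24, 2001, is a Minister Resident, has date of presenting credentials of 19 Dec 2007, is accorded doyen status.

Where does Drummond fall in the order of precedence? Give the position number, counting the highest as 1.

6

By class of mission: Bianchi, Delgado, Haddad, Harlow, Romero, Drummond and Obi (Minister Plenipotentiary); then Mbeki (Minister Resident).
Among Bianchi, Delgado, Haddad, Harlow, Romero, Drummond and Obi, by date of presenting credentials (earlier first): Bianchi (21 Sep 1999) before Delgado (26 Mar 2000) before Haddad, Harlow, Romero, Drummond and Obi (13 Jul 2004).
Among Haddad, Harlow, Romero, Drummond and Obi, by date of arrival in the capital (earlier first): Haddad, Harlow and Romero (Aug 11, 2011) before Drummond and Obi (Sep 4, 2014).
Haddad, Harlow and Romero all have years accredited 14 years, so the next rule applies.
Among Haddad, Harlow and Romero, alphabetically by surname: Haddad before Harlow before Romero.
Drummond and Obi both have years accredited 6 years, so the next rule applies.
Among Drummond and Obi, alphabetically by surname: Drummond before Obi.
Order: Bianchi, Delgado, Haddad, Harlow, Romero, Drummond, Obi, Mbeki. So position 6.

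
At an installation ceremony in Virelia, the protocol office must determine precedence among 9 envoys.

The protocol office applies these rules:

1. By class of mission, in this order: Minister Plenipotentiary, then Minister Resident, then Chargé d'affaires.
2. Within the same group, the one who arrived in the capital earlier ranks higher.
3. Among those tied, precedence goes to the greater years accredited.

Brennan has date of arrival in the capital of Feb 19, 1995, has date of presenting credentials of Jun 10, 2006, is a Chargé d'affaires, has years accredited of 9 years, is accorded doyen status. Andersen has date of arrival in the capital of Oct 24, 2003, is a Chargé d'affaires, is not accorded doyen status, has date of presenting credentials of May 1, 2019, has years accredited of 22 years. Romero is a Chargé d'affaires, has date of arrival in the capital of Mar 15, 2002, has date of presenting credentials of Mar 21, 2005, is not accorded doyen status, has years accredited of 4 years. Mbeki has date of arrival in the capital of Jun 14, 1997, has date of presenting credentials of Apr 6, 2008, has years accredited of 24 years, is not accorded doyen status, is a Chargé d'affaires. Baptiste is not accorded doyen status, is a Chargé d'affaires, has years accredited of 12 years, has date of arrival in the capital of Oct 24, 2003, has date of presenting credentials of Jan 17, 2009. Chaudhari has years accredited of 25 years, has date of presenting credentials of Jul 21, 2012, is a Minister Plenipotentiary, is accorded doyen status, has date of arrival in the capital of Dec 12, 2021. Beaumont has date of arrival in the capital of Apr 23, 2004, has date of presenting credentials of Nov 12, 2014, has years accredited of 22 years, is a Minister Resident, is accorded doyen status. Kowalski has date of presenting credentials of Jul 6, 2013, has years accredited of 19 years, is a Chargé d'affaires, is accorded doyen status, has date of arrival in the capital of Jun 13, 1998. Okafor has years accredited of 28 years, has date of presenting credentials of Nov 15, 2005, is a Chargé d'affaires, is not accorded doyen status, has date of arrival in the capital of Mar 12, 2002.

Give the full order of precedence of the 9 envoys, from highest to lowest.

Chaudhari, Beaumont, Brennan, Mbeki, Kowalski, Okafor, Romero, Andersen, Baptiste

By class of mission: Chaudhari (Minister Plenipotentiary); then Beaumont (Minister Resident); then Brennan, Mbeki, Kowalski, Okafor, Romero, Andersen and Baptiste (Chargé d'affaires).
Among Brennan, Mbeki, Kowalski, Okafor, Romero, Andersen and Baptiste, by date of arrival in the capital (earlier first): Brennan (Feb 19, 1995) before Mbeki (Jun 14, 1997) before Kowalski (Jun 13, 1998) before Okafor (Mar 12, 2002) before Romero (Mar 15, 2002) before Andersen and Baptiste (Oct 24, 2003).
Among Andersen and Baptiste, by years accredited (higher first): Andersen (22 years) before Baptiste (12 years).
Full order: Chaudhari, Beaumont, Brennan, Mbeki, Kowalski, Okafor, Romero, Andersen, Baptiste.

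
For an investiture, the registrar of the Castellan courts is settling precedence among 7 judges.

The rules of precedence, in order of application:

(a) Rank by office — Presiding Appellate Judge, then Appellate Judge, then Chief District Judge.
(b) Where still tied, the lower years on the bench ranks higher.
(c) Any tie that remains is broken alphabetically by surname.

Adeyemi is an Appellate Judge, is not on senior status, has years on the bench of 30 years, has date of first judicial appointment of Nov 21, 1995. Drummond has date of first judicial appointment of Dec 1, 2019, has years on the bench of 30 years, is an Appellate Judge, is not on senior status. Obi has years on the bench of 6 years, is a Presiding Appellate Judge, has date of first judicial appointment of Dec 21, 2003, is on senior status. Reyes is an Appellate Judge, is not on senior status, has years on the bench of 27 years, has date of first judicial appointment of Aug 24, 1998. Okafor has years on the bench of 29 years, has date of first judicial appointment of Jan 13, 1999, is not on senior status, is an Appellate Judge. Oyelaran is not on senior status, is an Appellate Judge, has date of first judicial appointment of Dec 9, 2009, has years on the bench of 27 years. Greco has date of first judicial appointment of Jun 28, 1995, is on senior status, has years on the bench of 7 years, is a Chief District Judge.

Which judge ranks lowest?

Greco

By office: Obi (Presiding Appellate Judge); then Oyelaran, Reyes, Okafor, Adeyemi and Drummond (Appellate Judge); then Greco (Chief District Judge).
Among Oyelaran, Reyes, Okafor, Adeyemi and Drummond, by years on the bench (lower first): Oyelaran and Reyes (27 years) before Okafor (29 years) before Adeyemi and Drummond (30 years).
Among Oyelaran and Reyes, alphabetically by surname: Oyelaran before Reyes.
Among Adeyemi and Drummond, alphabetically by surname: Adeyemi before Drummond.
Order: Obi, Oyelaran, Reyes, Okafor, Adeyemi, Drummond, Greco.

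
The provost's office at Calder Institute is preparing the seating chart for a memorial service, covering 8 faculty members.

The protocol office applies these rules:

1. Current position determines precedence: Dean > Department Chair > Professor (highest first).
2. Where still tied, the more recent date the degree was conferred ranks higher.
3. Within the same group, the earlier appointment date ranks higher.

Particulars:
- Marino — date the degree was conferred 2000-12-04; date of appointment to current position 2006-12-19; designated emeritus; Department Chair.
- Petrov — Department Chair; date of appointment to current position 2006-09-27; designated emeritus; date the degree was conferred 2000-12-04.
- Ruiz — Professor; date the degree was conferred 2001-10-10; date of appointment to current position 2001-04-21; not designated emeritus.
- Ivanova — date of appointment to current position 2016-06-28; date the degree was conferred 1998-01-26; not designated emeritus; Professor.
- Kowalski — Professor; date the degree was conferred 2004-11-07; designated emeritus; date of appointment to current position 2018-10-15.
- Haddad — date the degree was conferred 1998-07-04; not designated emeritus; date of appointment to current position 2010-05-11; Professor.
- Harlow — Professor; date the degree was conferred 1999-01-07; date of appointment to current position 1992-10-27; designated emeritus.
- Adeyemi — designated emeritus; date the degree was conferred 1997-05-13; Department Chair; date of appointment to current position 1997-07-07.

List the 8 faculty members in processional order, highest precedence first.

By current position: Petrov, Marino and Adeyemi (Department Chair); then Kowalski, Ruiz, Harlow, Haddad and Ivanova (Professor).
Among Petrov, Marino and Adeyemi, by date the degree was conferred (later first): Petrov and Marino (2000-12-04) before Adeyemi (1997-05-13).
Among Petrov and Marino, by date of appointment to current position (earlier first): Petrov (2006-09-27) before Marino (2006-12-19).
Among Kowalski, Ruiz, Harlow, Haddad and Ivanova, by date the degree was conferred (later first): Kowalski (2004-11-07) before Ruiz (2001-10-10) before Harlow (1999-01-07) before Haddad (1998-07-04) before Ivanova (1998-01-26).
Full order: Petrov, Marino, Adeyemi, Kowalski, Ruiz, Harlow, Haddad, Ivanova.

Petrov, Marino, Adeyemi, Kowalski, Ruiz, Harlow, Haddad, Ivanova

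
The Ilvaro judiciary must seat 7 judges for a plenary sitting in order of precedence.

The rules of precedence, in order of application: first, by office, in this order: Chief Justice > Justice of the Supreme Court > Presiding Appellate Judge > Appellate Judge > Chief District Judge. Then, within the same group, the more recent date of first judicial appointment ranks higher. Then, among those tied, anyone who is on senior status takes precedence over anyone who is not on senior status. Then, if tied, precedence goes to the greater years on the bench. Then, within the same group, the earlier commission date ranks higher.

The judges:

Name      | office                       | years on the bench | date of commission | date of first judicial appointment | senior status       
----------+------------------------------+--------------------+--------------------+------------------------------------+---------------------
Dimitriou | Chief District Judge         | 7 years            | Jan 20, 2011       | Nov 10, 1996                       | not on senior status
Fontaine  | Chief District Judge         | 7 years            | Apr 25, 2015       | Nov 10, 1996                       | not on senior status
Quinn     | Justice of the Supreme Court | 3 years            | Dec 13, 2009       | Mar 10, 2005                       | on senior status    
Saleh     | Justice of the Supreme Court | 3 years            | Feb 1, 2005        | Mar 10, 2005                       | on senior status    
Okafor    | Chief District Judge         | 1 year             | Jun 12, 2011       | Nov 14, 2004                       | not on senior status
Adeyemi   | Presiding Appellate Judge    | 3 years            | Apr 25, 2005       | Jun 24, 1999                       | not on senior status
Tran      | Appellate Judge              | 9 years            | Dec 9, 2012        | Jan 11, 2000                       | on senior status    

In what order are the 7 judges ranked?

Saleh, Quinn, Adeyemi, Tran, Okafor, Dimitriou, Fontaine

By office: Saleh and Quinn (Justice of the Supreme Court); then Adeyemi (Presiding Appellate Judge); then Tran (Appellate Judge); then Okafor, Dimitriou and Fontaine (Chief District Judge).
Saleh and Quinn both have date of first judicial appointment Mar 10, 2005, so the next rule applies.
Saleh and Quinn are each on senior status, so the next rule applies.
Saleh and Quinn both have years on the bench 3 years, so the next rule applies.
Among Saleh and Quinn, by date of commission (earlier first): Saleh (Feb 1, 2005) before Quinn (Dec 13, 2009).
Among Okafor, Dimitriou and Fontaine, by date of first judicial appointment (later first): Okafor (Nov 14, 2004) before Dimitriou and Fontaine (Nov 10, 1996).
Dimitriou and Fontaine are each not on senior status, so the next rule applies.
Dimitriou and Fontaine both have years on the bench 7 years, so the next rule applies.
Among Dimitriou and Fontaine, by date of commission (earlier first): Dimitriou (Jan 20, 2011) before Fontaine (Apr 25, 2015).
Full order: Saleh, Quinn, Adeyemi, Tran, Okafor, Dimitriou, Fontaine.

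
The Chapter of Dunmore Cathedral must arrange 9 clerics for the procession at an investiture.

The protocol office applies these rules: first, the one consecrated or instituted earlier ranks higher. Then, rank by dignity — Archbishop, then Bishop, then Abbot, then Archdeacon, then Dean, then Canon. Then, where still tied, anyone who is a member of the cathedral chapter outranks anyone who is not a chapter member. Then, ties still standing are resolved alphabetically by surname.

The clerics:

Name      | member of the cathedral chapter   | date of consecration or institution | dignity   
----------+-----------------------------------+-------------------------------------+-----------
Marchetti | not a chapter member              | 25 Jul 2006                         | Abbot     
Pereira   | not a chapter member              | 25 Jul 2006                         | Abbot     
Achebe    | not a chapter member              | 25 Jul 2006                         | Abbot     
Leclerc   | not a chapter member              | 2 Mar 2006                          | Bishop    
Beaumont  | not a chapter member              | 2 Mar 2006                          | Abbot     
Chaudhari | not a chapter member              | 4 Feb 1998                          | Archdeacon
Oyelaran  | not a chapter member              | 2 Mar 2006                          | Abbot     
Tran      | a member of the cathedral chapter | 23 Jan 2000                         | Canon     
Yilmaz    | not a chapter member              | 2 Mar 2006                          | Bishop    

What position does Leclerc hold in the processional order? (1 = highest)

By date of consecration or institution (earlier first): Chaudhari (4 Feb 1998); then Tran (23 Jan 2000); then Leclerc, Yilmaz, Beaumont and Oyelaran (each 2 Mar 2006); then Achebe, Marchetti and Pereira (each 25 Jul 2006).
Among Leclerc, Yilmaz, Beaumont and Oyelaran, by dignity: Leclerc and Yilmaz (Bishop) before Beaumont and Oyelaran (Abbot).
Leclerc and Yilmaz are each not a chapter member, so the next rule applies.
Among Leclerc and Yilmaz, alphabetically by surname: Leclerc before Yilmaz.
Beaumont and Oyelaran are each not a chapter member, so the next rule applies.
Among Beaumont and Oyelaran, alphabetically by surname: Beaumont before Oyelaran.
Achebe, Marchetti and Pereira are each Abbot, so the next rule applies.
Achebe, Marchetti and Pereira are each not a chapter member, so the next rule applies.
Among Achebe, Marchetti and Pereira, alphabetically by surname: Achebe before Marchetti before Pereira.
Order: Chaudhari, Tran, Leclerc, Yilmaz, Beaumont, Oyelaran, Achebe, Marchetti, Pereira. So position 3.

3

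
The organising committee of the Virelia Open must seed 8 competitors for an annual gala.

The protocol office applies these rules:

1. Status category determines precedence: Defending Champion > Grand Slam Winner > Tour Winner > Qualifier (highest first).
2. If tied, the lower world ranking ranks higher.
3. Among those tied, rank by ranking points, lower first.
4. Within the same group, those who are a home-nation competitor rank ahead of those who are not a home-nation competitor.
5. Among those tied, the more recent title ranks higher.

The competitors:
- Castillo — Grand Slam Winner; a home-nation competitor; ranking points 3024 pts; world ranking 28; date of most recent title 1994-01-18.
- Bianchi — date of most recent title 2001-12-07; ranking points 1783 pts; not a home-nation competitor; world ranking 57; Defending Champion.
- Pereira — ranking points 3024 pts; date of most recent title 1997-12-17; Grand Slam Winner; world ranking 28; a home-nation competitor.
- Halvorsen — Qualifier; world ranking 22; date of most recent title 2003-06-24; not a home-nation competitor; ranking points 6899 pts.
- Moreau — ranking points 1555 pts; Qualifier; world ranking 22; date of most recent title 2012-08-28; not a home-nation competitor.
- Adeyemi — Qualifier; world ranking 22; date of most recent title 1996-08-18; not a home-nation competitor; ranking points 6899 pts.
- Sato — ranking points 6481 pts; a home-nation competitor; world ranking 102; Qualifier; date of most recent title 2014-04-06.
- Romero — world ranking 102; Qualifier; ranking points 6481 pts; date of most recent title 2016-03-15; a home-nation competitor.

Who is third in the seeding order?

By status category: Bianchi (Defending Champion); then Pereira and Castillo (Grand Slam Winner); then Moreau, Halvorsen, Adeyemi, Romero and Sato (Qualifier).
Pereira and Castillo both have world ranking 28, so the next rule applies.
Pereira and Castillo both have ranking points 3024 pts, so the next rule applies.
Pereira and Castillo are each a home-nation competitor, so the next rule applies.
Among Pereira and Castillo, by date of most recent title (later first): Pereira (1997-12-17) before Castillo (1994-01-18).
Among Moreau, Halvorsen, Adeyemi, Romero and Sato, by world ranking (lower first): Moreau, Halvorsen and Adeyemi (22) before Romero and Sato (102).
Among Moreau, Halvorsen and Adeyemi, by ranking points (lower first): Moreau (1555 pts) before Halvorsen and Adeyemi (6899 pts).
Halvorsen and Adeyemi are each not a home-nation competitor, so the next rule applies.
Among Halvorsen and Adeyemi, by date of most recent title (later first): Halvorsen (2003-06-24) before Adeyemi (1996-08-18).
Romero and Sato both have ranking points 6481 pts, so the next rule applies.
Romero and Sato are each a home-nation competitor, so the next rule applies.
Among Romero and Sato, by date of most recent title (later first): Romero (2016-03-15) before Sato (2014-04-06).
Order: Bianchi, Pereira, Castillo, Moreau, Halvorsen, Adeyemi, Romero, Sato.

Castillo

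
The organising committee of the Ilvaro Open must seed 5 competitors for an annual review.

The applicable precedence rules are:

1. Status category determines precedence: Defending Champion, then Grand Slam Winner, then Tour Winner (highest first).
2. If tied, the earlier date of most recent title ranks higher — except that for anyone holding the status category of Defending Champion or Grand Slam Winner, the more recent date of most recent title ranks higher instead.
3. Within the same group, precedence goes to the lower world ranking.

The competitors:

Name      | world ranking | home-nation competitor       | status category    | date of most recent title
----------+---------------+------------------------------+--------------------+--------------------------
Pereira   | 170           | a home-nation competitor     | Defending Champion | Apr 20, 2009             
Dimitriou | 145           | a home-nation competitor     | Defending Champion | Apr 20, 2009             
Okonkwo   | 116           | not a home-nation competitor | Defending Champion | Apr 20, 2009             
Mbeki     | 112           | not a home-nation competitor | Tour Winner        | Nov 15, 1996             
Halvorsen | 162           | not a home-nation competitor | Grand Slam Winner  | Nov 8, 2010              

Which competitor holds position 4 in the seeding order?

Halvorsen

By status category: Okonkwo, Dimitriou and Pereira (Defending Champion); then Halvorsen (Grand Slam Winner); then Mbeki (Tour Winner).
Okonkwo, Dimitriou and Pereira all have date of most recent title Apr 20, 2009, so the next rule applies.
Among Okonkwo, Dimitriou and Pereira, by world ranking (lower first): Okonkwo (116) before Dimitriou (145) before Pereira (170).
Order: Okonkwo, Dimitriou, Pereira, Halvorsen, Mbeki.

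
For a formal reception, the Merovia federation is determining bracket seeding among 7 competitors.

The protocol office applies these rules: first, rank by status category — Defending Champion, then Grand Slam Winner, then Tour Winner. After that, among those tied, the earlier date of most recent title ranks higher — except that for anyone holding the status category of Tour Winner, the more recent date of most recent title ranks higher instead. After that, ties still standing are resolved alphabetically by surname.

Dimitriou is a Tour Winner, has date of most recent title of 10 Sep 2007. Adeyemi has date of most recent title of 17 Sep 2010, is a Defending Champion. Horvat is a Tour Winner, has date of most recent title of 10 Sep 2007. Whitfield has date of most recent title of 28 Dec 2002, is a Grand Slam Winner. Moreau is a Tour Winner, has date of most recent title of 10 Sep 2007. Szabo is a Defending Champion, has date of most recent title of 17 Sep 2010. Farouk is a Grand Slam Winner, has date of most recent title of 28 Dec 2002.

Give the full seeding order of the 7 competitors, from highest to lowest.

Adeyemi, Szabo, Farouk, Whitfield, Dimitriou, Horvat, Moreau

By status category: Adeyemi and Szabo (Defending Champion); then Farouk and Whitfield (Grand Slam Winner); then Dimitriou, Horvat and Moreau (Tour Winner).
Adeyemi and Szabo both have date of most recent title 17 Sep 2010, so the next rule applies.
Among Adeyemi and Szabo, alphabetically by surname: Adeyemi before Szabo.
Farouk and Whitfield both have date of most recent title 28 Dec 2002, so the next rule applies.
Among Farouk and Whitfield, alphabetically by surname: Farouk before Whitfield.
Dimitriou, Horvat and Moreau all have date of most recent title 10 Sep 2007, so the next rule applies.
Among Dimitriou, Horvat and Moreau, alphabetically by surname: Dimitriou before Horvat before Moreau.
Full order: Adeyemi, Szabo, Farouk, Whitfield, Dimitriou, Horvat, Moreau.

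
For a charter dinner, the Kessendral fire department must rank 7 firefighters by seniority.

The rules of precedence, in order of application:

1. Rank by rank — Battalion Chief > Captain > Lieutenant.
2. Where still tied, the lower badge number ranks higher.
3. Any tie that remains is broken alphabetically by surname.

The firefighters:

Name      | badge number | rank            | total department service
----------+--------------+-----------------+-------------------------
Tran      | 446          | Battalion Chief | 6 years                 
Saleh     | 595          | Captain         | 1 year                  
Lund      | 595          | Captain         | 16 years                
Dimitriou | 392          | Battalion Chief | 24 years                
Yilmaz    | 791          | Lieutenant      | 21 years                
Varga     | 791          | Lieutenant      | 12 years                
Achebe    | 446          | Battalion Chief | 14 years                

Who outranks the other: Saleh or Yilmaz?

By rank: Dimitriou, Achebe and Tran (Battalion Chief); then Lund and Saleh (Captain); then Varga and Yilmaz (Lieutenant).
Among Dimitriou, Achebe and Tran, by badge number (lower first): Dimitriou (392) before Achebe and Tran (446).
Among Achebe and Tran, alphabetically by surname: Achebe before Tran.
Lund and Saleh both have badge number 595, so the next rule applies.
Among Lund and Saleh, alphabetically by surname: Lund before Saleh.
Varga and Yilmaz both have badge number 791, so the next rule applies.
Among Varga and Yilmaz, alphabetically by surname: Varga before Yilmaz.
So Saleh takes precedence.

Saleh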